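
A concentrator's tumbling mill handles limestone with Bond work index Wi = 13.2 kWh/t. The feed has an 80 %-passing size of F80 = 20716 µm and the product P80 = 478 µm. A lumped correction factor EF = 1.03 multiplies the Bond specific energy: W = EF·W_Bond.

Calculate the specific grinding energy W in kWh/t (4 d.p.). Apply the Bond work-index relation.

W = 10 Wi (P80^-0.5 − F80^-0.5)
1/√478 = 0.045739;  1/√20716 = 0.006948
W = 10·13.2·(0.045739 − 0.006948) = 5.1204 kWh/t
With EF = 1.03: W = 5.1204·1.03 = 5.2740 kWh/t

W = 5.2740 kWh/t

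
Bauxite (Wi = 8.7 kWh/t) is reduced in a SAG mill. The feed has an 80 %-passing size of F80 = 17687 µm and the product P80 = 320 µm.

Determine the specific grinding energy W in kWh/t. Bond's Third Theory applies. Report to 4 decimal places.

W = 4.2093 kWh/t

Bond: W = 10·Wi·(1/√P80 − 1/√F80)
1/√320 = 0.055902;  1/√17687 = 0.007519
W = 10·8.7·(0.055902 − 0.007519) = 4.2093 kWh/t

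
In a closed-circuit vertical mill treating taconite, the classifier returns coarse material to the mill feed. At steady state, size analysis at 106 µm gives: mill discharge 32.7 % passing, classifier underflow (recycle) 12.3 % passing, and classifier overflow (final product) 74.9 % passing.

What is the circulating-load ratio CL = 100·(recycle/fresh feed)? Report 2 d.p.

Mass balance on the −106 µm fraction:
d + r·d = r·u + o → r(d−u) = o−d
r = (74.9 − 32.7)/(32.7 − 12.3) = 42.2/20.4 = 2.0686
CL = 100·r = 206.86 %

CL = 206.86 %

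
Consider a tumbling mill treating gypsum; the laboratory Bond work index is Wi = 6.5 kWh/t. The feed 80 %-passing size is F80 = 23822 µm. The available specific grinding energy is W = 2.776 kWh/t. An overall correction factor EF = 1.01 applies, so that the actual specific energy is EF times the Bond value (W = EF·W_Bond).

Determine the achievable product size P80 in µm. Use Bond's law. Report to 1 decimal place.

W = 10·Wi·[P80^(−½) − F80^(−½)]
W_Bond = W / EF = 2.776 / 1.01 = 2.7485 kWh/t
P80^-0.5 = F80^-0.5 + W_Bond/(10 Wi)
  = 2.7485/(10·6.5) + 1/√23822 = 0.042285 + 0.006479 = 0.048764
P80 = (1/0.048764)² = 20.5070² = 420.54 µm

P80 = 420.5 µm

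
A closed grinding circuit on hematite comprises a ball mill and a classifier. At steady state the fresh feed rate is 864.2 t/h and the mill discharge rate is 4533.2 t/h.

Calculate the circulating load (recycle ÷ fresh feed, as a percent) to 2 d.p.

M = F + R at steady state, so:
R = M − F = 4533.2 − 864.2 = 3669.0 t/h
CL = 100·R/F = 100·3669.0/864.2 = 424.55 %

CL = 424.55 %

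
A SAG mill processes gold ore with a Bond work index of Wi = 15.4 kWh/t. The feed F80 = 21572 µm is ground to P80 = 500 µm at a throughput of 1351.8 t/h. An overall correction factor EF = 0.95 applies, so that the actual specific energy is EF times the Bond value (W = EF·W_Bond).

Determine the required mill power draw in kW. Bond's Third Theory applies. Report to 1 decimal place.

W_Bond = 10·Wi·(1/√P₈₀ − 1/√F₈₀)
W = 10·15.4·(1/√500 − 1/√21572) = 10·15.4·(0.037913) = 5.8386 kWh/t
With EF = 0.95: W = 5.8386·0.95 = 5.5466 kWh/t
Power = W × throughput = 5.5466 kWh/t × 1351.8 t/h = 7498.0 kW

P = 7498.0 kW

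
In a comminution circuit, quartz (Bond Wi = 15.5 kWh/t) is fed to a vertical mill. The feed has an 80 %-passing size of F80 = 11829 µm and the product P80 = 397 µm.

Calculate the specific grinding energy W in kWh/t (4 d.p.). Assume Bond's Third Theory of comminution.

W = 6.3541 kWh/t

Bond: W = 10·Wi·(1/√P80 − 1/√F80)
1/√397 = 0.050189;  1/√11829 = 0.009194
W = 10·15.5·(0.050189 − 0.009194) = 6.3541 kWh/t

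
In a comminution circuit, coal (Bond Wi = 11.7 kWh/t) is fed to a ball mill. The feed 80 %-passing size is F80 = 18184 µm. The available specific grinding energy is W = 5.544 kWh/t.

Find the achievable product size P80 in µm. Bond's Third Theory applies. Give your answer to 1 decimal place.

P80 = 333.0 µm

W = 10·Wi·(P80^(-½) − F80^(-½))
⇒ 1/√P80 = W/(10 Wi) + 1/√F80
  = 5.5440/(10·11.7) + 1/√18184 = 0.047385 + 0.007416 = 0.054800
P80 = (1/0.054800)² = 18.2481² = 332.99 µm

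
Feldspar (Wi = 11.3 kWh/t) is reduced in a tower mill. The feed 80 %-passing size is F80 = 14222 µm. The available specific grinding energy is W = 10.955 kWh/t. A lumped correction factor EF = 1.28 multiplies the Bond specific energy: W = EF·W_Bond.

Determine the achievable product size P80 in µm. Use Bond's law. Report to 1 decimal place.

P80 = 141.3 µm

W = 10 Wi / √P80 − 10 Wi / √F80
W_Bond = W / EF = 10.955 / 1.28 = 8.5586 kWh/t
⇒ 1/√P80 = W_Bond/(10·Wi) + 1/√F80
  = 8.5586/(10·11.3) + 1/√14222 = 0.075740 + 0.008385 = 0.084125
P80 = (1/0.084125)² = 11.8871² = 141.30 µm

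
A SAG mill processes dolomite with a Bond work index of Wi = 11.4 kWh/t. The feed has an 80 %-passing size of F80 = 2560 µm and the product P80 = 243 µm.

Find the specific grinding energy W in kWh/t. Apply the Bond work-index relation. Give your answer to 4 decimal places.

W = 5.0600 kWh/t

W_Bond = 10·Wi·(1/√P₈₀ − 1/√F₈₀)
1/√243 = 0.064150;  1/√2560 = 0.019764
W = 10·11.4·(0.064150 − 0.019764) = 5.0600 kWh/t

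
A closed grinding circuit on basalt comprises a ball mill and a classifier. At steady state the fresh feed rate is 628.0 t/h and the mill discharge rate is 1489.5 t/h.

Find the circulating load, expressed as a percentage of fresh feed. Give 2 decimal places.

Steady state: M = F + R.
R = M − F = 1489.5 − 628.0 = 861.5 t/h
CL = 100·R/F = 100·861.5/628.0 = 137.18 %

CL = 137.18 %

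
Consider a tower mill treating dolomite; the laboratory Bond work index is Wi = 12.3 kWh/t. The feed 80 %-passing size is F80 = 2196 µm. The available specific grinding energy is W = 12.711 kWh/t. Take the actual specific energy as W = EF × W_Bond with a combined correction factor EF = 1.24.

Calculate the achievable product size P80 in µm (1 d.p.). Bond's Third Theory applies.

P80 = 91.3 µm

Bond:  W = 10 Wi (1/√P − 1/√F)
W_Bond = W / EF = 12.711 / 1.24 = 10.2508 kWh/t
⇒ 1/√P80 = W_Bond/(10 Wi) + 1/√F80
  = 10.2508/(10·12.3) + 1/√2196 = 0.083340 + 0.021339 = 0.104679
P80 = (1/0.104679)² = 9.5530² = 91.26 µm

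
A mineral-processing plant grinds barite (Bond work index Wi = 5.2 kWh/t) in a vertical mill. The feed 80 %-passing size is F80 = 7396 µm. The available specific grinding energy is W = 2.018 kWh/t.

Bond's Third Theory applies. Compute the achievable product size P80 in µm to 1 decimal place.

P80 = 393.1 µm

Bond: W = 10·Wi·(1/√P80 − 1/√F80)
1/√P80 = 1/√F80 + W/(10·Wi)
  = 2.0180/(10·5.2) + 1/√7396 = 0.038808 + 0.011628 = 0.050436
P80 = (1/0.050436)² = 19.8273² = 393.12 µm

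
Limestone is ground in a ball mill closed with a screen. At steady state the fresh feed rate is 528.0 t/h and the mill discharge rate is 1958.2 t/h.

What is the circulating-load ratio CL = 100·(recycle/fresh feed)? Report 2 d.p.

Mill node: discharge = fresh + recycle.
R = M − F = 1958.2 − 528.0 = 1430.2 t/h
CL = 100·R/F = 100·1430.2/528.0 = 270.87 %

CL = 270.87 %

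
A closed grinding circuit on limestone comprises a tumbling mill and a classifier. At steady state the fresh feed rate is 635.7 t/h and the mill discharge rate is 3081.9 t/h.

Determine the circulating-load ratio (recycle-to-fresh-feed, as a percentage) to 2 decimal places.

Discharge = new feed + return, hence
R = M − F = 3081.9 − 635.7 = 2446.2 t/h
CL = 100·R/F = 100·2446.2/635.7 = 384.80 %

CL = 384.80 %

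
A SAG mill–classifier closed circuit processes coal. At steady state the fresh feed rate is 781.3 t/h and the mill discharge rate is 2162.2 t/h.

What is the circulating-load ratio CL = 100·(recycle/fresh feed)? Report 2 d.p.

Mill node: discharge = fresh + recycle.
R = M − F = 2162.2 − 781.3 = 1380.9 t/h
CL = 100·R/F = 100·1380.9/781.3 = 176.74 %

CL = 176.74 %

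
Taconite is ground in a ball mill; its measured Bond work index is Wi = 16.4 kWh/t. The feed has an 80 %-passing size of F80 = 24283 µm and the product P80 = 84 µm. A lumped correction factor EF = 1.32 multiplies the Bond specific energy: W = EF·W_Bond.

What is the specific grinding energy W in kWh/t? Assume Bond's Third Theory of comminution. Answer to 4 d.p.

W = 10 Wi (P80^-0.5 − F80^-0.5)
1/√84 = 0.109109;  1/√24283 = 0.006417
W = 10·16.4·(0.109109 − 0.006417) = 16.8414 kWh/t
W_actual = 1.32 × 16.8414 = 22.2307 kWh/t

W = 22.2307 kWh/t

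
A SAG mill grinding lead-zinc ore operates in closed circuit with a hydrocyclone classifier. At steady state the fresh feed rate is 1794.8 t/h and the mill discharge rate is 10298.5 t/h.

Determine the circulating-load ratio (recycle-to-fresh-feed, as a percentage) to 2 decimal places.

Steady state: M = F + R.
R = M − F = 10298.5 − 1794.8 = 8503.7 t/h
CL = 100·R/F = 100·8503.7/1794.8 = 473.80 %

CL = 473.80 %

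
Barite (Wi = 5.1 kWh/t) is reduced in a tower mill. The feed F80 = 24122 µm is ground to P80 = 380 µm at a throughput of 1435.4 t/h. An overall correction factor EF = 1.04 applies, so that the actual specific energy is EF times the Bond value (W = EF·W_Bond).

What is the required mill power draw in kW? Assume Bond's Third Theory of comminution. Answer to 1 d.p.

P = 3415.4 kW

W = 10 Wi (1/√P80 − 1/√F80)  [Bond]
W = 10·5.1·(1/√380 − 1/√24122) = 10·5.1·(0.044860) = 2.2879 kWh/t
W_actual = 1.04 × 2.2879 = 2.3794 kWh/t
P_mill = W·ṁ = 2.3794·1435.4 = 3415.4 kW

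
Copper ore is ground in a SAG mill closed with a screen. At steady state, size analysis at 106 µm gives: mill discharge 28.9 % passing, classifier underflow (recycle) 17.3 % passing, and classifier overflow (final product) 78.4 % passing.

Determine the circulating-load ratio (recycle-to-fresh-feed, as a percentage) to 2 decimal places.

CL = 426.72 %

Balance %-passing 106 µm (r = R/F):
d + r·d = r·u + o → r(d−u) = o−d
r = (78.4 − 28.9)/(28.9 − 17.3) = 49.5/11.6 = 4.2672
CL = 100·r = 426.72 %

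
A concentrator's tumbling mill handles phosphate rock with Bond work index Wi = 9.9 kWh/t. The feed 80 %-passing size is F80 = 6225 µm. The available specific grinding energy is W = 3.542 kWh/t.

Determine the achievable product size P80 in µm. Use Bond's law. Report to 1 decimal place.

P80 = 426.0 µm

W = 10 Wi (P80^-0.5 − F80^-0.5)
P80^-0.5 = F80^-0.5 + W/(10 Wi)
  = 3.5420/(10·9.9) + 1/√6225 = 0.035778 + 0.012674 = 0.048452
P80 = (1/0.048452)² = 20.6389² = 425.96 µm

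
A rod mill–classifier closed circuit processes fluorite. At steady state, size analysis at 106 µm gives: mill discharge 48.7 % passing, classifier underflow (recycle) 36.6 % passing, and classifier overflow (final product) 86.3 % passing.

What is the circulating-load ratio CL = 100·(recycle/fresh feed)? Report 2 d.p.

Let r = R/F. Size balance at 106 µm:
d + r·d = r·u + o → r(d−u) = o−d
r = (86.3 − 48.7)/(48.7 − 36.6) = 37.6/12.1 = 3.1074
CL = 100·r = 310.74 %

CL = 310.74 %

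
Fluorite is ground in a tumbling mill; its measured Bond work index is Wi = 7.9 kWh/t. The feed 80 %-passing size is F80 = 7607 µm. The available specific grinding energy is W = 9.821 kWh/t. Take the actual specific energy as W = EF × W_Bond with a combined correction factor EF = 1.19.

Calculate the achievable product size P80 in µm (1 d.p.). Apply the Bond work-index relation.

P80 = 74.4 µm

W = 10 Wi / √P80 − 10 Wi / √F80
W_Bond = W / EF = 9.821 / 1.19 = 8.2529 kWh/t
⇒ 1/√P80 = W_Bond/(10 Wi) + 1/√F80
  = 8.2529/(10·7.9) + 1/√7607 = 0.104468 + 0.011466 = 0.115933
P80 = (1/0.115933)² = 8.6257² = 74.40 µm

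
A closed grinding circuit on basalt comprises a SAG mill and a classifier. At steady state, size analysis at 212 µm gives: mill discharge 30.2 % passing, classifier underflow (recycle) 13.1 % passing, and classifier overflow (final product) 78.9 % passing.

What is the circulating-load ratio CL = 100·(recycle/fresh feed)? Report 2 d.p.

CL = 284.80 %

Balance %-passing 212 µm (r = R/F):
(1+r)d = ru + o → r = (o−d)/(d−u)
r = (78.9 − 30.2)/(30.2 − 13.1) = 48.7/17.1 = 2.8480
CL = 100·r = 284.80 %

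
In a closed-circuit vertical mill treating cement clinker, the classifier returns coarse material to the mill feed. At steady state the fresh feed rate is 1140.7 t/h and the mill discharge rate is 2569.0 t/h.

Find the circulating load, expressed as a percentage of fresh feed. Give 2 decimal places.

M = F + R at steady state, so:
R = M − F = 2569.0 − 1140.7 = 1428.3 t/h
CL = 100·R/F = 100·1428.3/1140.7 = 125.21 %

CL = 125.21 %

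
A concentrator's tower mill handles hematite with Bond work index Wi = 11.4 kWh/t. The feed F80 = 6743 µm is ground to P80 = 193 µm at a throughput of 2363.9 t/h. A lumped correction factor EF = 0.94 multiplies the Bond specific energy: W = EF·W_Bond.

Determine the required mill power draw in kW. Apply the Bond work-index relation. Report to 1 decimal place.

P = 15149.2 kW

W = 10 Wi (P80^-0.5 − F80^-0.5)
W = 10·11.4·(1/√193 − 1/√6743) = 10·11.4·(0.059804) = 6.8176 kWh/t
Apply correction: 6.8176 × 0.94 = 6.4086 kWh/t
P = W·T = 6.4086·2363.9 = 15149.2 kW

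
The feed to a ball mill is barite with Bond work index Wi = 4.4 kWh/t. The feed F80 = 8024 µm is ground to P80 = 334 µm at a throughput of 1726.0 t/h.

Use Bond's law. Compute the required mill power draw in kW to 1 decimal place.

W = 10·Wi·[P80^(−½) − F80^(−½)]
W = 10·4.4·(1/√334 − 1/√8024) = 10·4.4·(0.043554) = 1.9164 kWh/t
P = W·T = 1.9164·1726.0 = 3307.7 kW

P = 3307.7 kW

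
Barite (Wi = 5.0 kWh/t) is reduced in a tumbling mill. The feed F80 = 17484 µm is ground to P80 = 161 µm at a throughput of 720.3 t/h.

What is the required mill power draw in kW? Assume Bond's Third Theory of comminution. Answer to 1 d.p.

P = 2566.0 kW

W = 10 Wi (1/√P80 − 1/√F80)  [Bond]
W = 10·5.0·(1/√161 − 1/√17484) = 10·5.0·(0.071248) = 3.5624 kWh/t
P_mill = W·ṁ = 3.5624·720.3 = 2566.0 kW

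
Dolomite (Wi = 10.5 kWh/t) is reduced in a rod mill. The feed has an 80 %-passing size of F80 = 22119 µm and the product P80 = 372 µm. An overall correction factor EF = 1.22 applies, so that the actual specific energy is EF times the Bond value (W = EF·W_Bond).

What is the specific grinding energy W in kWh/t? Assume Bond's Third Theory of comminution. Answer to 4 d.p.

W = 5.7804 kWh/t

W = 10·Wi·(P80^(-½) − F80^(-½))
1/√372 = 0.051848;  1/√22119 = 0.006724
W = 10·10.5·(0.051848 − 0.006724) = 4.7380 kWh/t
Corrected W = EF·W_Bond = 1.22·4.7380 = 5.7804 kWh/t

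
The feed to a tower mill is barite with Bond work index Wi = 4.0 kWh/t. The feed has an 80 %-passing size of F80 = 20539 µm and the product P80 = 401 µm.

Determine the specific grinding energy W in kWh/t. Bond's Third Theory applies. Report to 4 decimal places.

W = 10 Wi (P80^-0.5 − F80^-0.5)
1/√401 = 0.049938;  1/√20539 = 0.006978
W = 10·4.0·(0.049938 − 0.006978) = 1.7184 kWh/t

W = 1.7184 kWh/t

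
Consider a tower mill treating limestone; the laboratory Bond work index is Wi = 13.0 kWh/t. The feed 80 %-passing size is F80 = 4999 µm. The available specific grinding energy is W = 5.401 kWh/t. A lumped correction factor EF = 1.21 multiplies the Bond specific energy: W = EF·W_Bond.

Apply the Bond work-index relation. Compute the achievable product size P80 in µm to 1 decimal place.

W_Bond = 10·Wi·(1/√P₈₀ − 1/√F₈₀)
W_Bond = W / EF = 5.401 / 1.21 = 4.4636 kWh/t
1/√P80 = 1/√F80 + W_Bond/(10·Wi)
  = 4.4636/(10·13.0) + 1/√4999 = 0.034336 + 0.014144 = 0.048479
P80 = (1/0.048479)² = 20.6274² = 425.49 µm

P80 = 425.5 µm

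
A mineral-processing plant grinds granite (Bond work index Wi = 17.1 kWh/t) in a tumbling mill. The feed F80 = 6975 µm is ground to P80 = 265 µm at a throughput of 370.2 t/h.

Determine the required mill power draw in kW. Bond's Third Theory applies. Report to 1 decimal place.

W = 10 Wi (1/√P80 − 1/√F80)  [Bond]
W = 10·17.1·(1/√265 − 1/√6975) = 10·17.1·(0.049456) = 8.4569 kWh/t
P_mill = W·ṁ = 8.4569·370.2 = 3130.8 kW

P = 3130.8 kW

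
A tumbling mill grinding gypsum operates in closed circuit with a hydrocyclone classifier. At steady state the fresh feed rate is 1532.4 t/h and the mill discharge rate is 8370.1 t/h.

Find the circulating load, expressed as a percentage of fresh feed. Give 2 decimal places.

Discharge = new feed + return, hence
R = M − F = 8370.1 − 1532.4 = 6837.7 t/h
CL = 100·R/F = 100·6837.7/1532.4 = 446.21 %

CL = 446.21 %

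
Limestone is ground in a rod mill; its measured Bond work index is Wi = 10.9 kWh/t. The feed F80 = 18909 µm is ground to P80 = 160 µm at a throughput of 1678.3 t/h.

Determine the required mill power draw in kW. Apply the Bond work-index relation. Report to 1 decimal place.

W = 10 Wi (P80^-0.5 − F80^-0.5)
W = 10·10.9·(1/√160 − 1/√18909) = 10·10.9·(0.071785) = 7.8245 kWh/t
P_mill = W·ṁ = 7.8245·1678.3 = 13131.9 kW

P = 13131.9 kW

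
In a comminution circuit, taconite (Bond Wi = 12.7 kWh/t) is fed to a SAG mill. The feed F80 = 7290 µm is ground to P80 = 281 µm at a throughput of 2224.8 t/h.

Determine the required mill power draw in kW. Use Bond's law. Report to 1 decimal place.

W_Bond = 10·Wi·(1/√P₈₀ − 1/√F₈₀)
W = 10·12.7·(1/√281 − 1/√7290) = 10·12.7·(0.047943) = 6.0887 kWh/t
Mill draw = 6.0887 × 2224.8 = 13546.2 kW

P = 13546.2 kW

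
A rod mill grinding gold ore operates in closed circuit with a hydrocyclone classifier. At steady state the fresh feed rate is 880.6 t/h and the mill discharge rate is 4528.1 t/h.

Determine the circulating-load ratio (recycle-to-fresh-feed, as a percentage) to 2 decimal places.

CL = 414.21 %

M = F + R at steady state, so:
R = M − F = 4528.1 − 880.6 = 3647.5 t/h
CL = 100·R/F = 100·3647.5/880.6 = 414.21 %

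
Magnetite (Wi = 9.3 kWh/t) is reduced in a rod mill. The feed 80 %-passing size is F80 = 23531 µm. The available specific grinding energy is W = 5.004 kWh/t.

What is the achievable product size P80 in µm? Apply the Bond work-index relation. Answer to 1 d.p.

P80 = 274.8 µm

W = 10 Wi / √P80 − 10 Wi / √F80
1/√P80 = 1/√F80 + W/(10·Wi)
  = 5.0040/(10·9.3) + 1/√23531 = 0.053806 + 0.006519 = 0.060325
P80 = (1/0.060325)² = 16.5768² = 274.79 µm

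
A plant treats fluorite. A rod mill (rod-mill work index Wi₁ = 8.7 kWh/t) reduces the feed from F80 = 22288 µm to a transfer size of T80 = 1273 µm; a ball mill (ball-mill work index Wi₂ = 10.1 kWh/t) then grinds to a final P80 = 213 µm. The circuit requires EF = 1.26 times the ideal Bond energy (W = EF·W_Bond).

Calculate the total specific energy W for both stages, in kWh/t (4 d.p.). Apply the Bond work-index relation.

W = 7.4910 kWh/t

W = 10·Wi·[P80^(−½) − F80^(−½)]
Stage 1 (22288→1273 µm, Wi₁=8.7): W₁ = 10·8.7·(0.028028 − 0.006698) = 1.8556 kWh/t
Stage 2 (1273→213 µm, Wi₂=10.1): W₂ = 10·10.1·(0.068519 − 0.028028) = 4.0896 kWh/t
W = W₁ + W₂ = 1.8556 + 4.0896 = 5.9453 kWh/t
Corrected W = EF·W_Bond = 1.26·5.9453 = 7.4910 kWh/t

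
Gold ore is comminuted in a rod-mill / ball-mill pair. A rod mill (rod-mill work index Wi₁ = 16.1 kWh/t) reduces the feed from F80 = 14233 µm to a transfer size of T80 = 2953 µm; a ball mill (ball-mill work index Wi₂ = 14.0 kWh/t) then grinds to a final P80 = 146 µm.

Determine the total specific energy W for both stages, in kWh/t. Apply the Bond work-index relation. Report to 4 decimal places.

Bond: W = 10·Wi·(1/√P80 − 1/√F80)
Stage 1 (14233→2953 µm, Wi₁=16.1): W₁ = 10·16.1·(0.018402 − 0.008382) = 1.6132 kWh/t
Stage 2 (2953→146 µm, Wi₂=14.0): W₂ = 10·14.0·(0.082761 − 0.018402) = 9.0102 kWh/t
W = W₁ + W₂ = 1.6132 + 9.0102 = 10.6234 kWh/t

W = 10.6234 kWh/t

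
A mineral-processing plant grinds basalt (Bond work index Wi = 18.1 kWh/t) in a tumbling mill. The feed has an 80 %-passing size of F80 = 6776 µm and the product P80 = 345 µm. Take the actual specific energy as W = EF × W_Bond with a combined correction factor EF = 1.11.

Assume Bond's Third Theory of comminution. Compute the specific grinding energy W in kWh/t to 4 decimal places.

W = 8.3759 kWh/t

W = 10 Wi (P80^-0.5 − F80^-0.5)
1/√345 = 0.053838;  1/√6776 = 0.012148
W = 10·18.1·(0.053838 − 0.012148) = 7.5459 kWh/t
With EF = 1.11: W = 7.5459·1.11 = 8.3759 kWh/t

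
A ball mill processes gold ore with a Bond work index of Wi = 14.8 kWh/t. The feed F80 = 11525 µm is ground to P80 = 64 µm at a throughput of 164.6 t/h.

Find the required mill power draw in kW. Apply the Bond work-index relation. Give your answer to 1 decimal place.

Bond: W = 10·Wi·(1/√P80 − 1/√F80)
W = 10·14.8·(1/√64 − 1/√11525) = 10·14.8·(0.115685) = 17.1214 kWh/t
Power = W × throughput = 17.1214 kWh/t × 164.6 t/h = 2818.2 kW

P = 2818.2 kW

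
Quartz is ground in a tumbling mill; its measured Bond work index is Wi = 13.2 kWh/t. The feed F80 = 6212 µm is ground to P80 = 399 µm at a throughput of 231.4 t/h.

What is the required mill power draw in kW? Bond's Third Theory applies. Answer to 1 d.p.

P = 1141.6 kW

W = 10 Wi (1/√P80 − 1/√F80)  [Bond]
W = 10·13.2·(1/√399 − 1/√6212) = 10·13.2·(0.037375) = 4.9335 kWh/t
P_mill = W·ṁ = 4.9335·231.4 = 1141.6 kW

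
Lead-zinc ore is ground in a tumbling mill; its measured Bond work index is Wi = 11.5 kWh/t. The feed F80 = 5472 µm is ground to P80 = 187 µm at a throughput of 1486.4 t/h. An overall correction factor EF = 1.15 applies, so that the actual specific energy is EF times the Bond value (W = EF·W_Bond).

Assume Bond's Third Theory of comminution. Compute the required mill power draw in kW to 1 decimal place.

P = 11717.7 kW

W = 10 Wi / √P80 − 10 Wi / √F80
W = 10·11.5·(1/√187 − 1/√5472) = 10·11.5·(0.059609) = 6.8550 kWh/t
W_actual = 1.15 × 6.8550 = 7.8833 kWh/t
Mill draw = 7.8833 × 1486.4 = 11717.7 kW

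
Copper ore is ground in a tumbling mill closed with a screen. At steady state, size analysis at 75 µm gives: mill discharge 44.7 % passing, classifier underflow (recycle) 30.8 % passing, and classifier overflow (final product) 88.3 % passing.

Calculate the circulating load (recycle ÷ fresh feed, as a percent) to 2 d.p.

Mass balance on the −75 µm fraction:
r = (o − d)/(d − u)
r = (88.3 − 44.7)/(44.7 − 30.8) = 43.6/13.9 = 3.1367
CL = 100·r = 313.67 %

CL = 313.67 %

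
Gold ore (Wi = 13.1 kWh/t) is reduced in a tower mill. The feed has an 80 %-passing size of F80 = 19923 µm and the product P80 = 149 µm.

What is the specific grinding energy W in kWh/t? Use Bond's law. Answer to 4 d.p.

Bond: W = 10·Wi·(1/√P80 − 1/√F80)
1/√149 = 0.081923;  1/√19923 = 0.007085
W = 10·13.1·(0.081923 − 0.007085) = 9.8038 kWh/t

W = 9.8038 kWh/t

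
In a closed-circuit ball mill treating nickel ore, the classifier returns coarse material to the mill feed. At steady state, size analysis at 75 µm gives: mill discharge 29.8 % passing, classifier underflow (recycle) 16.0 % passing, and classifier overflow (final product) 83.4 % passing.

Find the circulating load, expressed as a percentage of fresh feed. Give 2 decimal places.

CL = 388.41 %

Mass balance on the −75 µm fraction:
r = (o − d)/(d − u)
r = (83.4 − 29.8)/(29.8 − 16.0) = 53.6/13.8 = 3.8841
CL = 100·r = 388.41 %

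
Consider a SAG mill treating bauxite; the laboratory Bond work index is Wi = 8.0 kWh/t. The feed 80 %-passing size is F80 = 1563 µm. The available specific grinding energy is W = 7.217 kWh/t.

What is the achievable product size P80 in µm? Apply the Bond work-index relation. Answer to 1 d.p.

P80 = 75.0 µm

Bond: W = 10·Wi·(1/√P80 − 1/√F80)
P80^(−½) = W/(10 Wi) + F80^(−½)
  = 7.2170/(10·8.0) + 1/√1563 = 0.090213 + 0.025294 = 0.115507
P80 = (1/0.115507)² = 8.6575² = 74.95 µm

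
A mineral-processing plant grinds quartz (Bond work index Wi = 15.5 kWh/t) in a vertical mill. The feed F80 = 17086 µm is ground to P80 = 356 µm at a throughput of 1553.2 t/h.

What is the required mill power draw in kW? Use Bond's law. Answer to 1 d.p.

W = 10·Wi·[P80^(−½) − F80^(−½)]
W = 10·15.5·(1/√356 − 1/√17086) = 10·15.5·(0.045350) = 7.0292 kWh/t
P = W·T = 7.0292·1553.2 = 10917.7 kW

P = 10917.7 kW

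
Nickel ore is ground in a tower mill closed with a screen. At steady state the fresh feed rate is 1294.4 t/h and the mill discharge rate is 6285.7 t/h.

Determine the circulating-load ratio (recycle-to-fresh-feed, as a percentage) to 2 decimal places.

CL = 385.61 %

Steady state: M = F + R.
R = M − F = 6285.7 − 1294.4 = 4991.3 t/h
CL = 100·R/F = 100·4991.3/1294.4 = 385.61 %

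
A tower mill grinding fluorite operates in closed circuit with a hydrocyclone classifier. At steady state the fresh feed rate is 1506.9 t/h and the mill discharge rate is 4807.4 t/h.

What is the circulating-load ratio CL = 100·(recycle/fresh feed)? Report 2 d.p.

CL = 219.03 %

Discharge = new feed + return, hence
R = M − F = 4807.4 − 1506.9 = 3300.5 t/h
CL = 100·R/F = 100·3300.5/1506.9 = 219.03 %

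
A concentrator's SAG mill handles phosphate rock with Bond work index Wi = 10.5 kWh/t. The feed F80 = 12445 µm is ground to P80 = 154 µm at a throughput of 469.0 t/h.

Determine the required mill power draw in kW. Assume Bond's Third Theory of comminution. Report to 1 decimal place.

W = 10·Wi·[P80^(−½) − F80^(−½)]
W = 10·10.5·(1/√154 − 1/√12445) = 10·10.5·(0.071618) = 7.5199 kWh/t
Power = W × throughput = 7.5199 kWh/t × 469.0 t/h = 3526.8 kW

P = 3526.8 kW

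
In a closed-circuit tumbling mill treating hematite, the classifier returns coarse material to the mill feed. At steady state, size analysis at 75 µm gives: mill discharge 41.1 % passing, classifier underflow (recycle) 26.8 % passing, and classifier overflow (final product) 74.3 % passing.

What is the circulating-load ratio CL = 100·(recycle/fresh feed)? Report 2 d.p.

Classifier node, passing 75 µm:
r = (o − d)/(d − u)
r = (74.3 − 41.1)/(41.1 − 26.8) = 33.2/14.3 = 2.3217
CL = 100·r = 232.17 %

CL = 232.17 %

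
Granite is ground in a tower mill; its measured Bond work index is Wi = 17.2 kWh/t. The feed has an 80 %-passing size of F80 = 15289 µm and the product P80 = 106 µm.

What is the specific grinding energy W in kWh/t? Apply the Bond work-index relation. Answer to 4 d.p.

W = 15.3151 kWh/t

W_Bond = 10·Wi·(1/√P₈₀ − 1/√F₈₀)
1/√106 = 0.097129;  1/√15289 = 0.008087
W = 10·17.2·(0.097129 − 0.008087) = 15.3151 kWh/t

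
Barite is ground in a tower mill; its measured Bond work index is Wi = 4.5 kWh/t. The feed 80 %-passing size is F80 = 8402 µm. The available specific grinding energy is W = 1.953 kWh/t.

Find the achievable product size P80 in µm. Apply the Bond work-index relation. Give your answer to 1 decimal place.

W = 10·Wi·[P80^(−½) − F80^(−½)]
P80^-0.5 = F80^-0.5 + W/(10 Wi)
  = 1.9530/(10·4.5) + 1/√8402 = 0.043400 + 0.010910 = 0.054310
P80 = (1/0.054310)² = 18.4130² = 339.04 µm

P80 = 339.0 µm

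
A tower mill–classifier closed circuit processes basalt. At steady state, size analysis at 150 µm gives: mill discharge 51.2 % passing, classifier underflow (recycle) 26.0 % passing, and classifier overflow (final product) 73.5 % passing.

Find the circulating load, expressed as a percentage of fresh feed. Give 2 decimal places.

Let r = R/F. Size balance at 150 µm:
(1+r)d = ru + o → r = (o−d)/(d−u)
r = (73.5 − 51.2)/(51.2 − 26.0) = 22.3/25.2 = 0.8849
CL = 100·r = 88.49 %

CL = 88.49 %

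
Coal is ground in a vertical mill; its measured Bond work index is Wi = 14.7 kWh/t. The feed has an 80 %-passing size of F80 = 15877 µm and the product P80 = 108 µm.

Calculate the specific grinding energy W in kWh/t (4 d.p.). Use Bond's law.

W = 12.9785 kWh/t

W = 10·Wi·[P80^(−½) − F80^(−½)]
1/√108 = 0.096225;  1/√15877 = 0.007936
W = 10·14.7·(0.096225 − 0.007936) = 12.9785 kWh/t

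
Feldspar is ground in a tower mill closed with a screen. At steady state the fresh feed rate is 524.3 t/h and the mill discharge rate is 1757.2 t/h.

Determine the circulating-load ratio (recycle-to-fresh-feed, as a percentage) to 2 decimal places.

CL = 235.15 %

M = F + R at steady state, so:
R = M − F = 1757.2 − 524.3 = 1232.9 t/h
CL = 100·R/F = 100·1232.9/524.3 = 235.15 %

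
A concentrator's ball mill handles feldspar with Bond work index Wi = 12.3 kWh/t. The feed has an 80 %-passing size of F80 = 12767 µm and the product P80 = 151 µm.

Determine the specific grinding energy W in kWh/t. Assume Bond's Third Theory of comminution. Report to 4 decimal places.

W = 8.9210 kWh/t

W = 10 Wi (P80^-0.5 − F80^-0.5)
1/√151 = 0.081379;  1/√12767 = 0.008850
W = 10·12.3·(0.081379 − 0.008850) = 8.9210 kWh/t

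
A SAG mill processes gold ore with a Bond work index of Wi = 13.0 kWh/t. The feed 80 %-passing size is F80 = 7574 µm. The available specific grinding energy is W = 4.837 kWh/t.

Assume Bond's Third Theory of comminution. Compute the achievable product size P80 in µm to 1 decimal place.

W_Bond = 10·Wi·(1/√P₈₀ − 1/√F₈₀)
P80^(−½) = W/(10 Wi) + F80^(−½)
  = 4.8370/(10·13.0) + 1/√7574 = 0.037208 + 0.011490 = 0.048698
P80 = (1/0.048698)² = 20.5347² = 421.67 µm

P80 = 421.7 µm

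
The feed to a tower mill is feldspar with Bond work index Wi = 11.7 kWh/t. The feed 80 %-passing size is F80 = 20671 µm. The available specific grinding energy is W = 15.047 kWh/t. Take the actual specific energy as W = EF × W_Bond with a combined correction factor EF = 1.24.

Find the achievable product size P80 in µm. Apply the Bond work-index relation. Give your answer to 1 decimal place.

W = 10·Wi·[P80^(−½) − F80^(−½)]
W_Bond = W / EF = 15.047 / 1.24 = 12.1347 kWh/t
⇒ 1/√P80 = W_Bond/(10 Wi) + 1/√F80
  = 12.1347/(10·11.7) + 1/√20671 = 0.103715 + 0.006955 = 0.110671
P80 = (1/0.110671)² = 9.0358² = 81.65 µm

P80 = 81.6 µm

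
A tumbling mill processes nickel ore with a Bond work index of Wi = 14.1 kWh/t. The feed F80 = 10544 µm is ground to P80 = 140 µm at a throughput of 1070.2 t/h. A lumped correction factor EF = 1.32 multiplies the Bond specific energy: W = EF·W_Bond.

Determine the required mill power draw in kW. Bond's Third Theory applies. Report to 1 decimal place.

P = 14894.5 kW

W = 10·Wi·[P80^(−½) − F80^(−½)]
W = 10·14.1·(1/√140 − 1/√10544) = 10·14.1·(0.074777) = 10.5435 kWh/t
Apply correction: 10.5435 × 1.32 = 13.9175 kWh/t
P_mill = W·ṁ = 13.9175·1070.2 = 14894.5 kW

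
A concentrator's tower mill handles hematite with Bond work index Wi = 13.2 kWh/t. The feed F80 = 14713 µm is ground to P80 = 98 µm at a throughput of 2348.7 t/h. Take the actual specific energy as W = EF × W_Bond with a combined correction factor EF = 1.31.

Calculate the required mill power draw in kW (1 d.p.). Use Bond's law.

P = 37677.8 kW

Bond: W = 10·Wi·(1/√P80 − 1/√F80)
W = 10·13.2·(1/√98 − 1/√14713) = 10·13.2·(0.092771) = 12.2458 kWh/t
Corrected W = EF·W_Bond = 1.31·12.2458 = 16.0420 kWh/t
Power = W × throughput = 16.0420 kWh/t × 2348.7 t/h = 37677.8 kW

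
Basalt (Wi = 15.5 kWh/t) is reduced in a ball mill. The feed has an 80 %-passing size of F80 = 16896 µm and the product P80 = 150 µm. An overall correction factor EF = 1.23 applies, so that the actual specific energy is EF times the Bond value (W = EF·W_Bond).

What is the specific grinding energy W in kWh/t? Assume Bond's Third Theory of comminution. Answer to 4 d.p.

W = 14.0998 kWh/t

W = 10·Wi·[P80^(−½) − F80^(−½)]
1/√150 = 0.081650;  1/√16896 = 0.007693
W = 10·15.5·(0.081650 − 0.007693) = 11.4632 kWh/t
Apply correction: 11.4632 × 1.23 = 14.0998 kWh/t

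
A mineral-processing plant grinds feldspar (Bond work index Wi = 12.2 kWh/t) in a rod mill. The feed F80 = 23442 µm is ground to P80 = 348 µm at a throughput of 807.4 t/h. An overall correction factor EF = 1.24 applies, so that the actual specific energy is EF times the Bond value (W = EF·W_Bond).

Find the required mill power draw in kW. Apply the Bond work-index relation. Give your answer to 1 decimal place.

P = 5749.8 kW

Bond: W = 10·Wi·(1/√P80 − 1/√F80)
W = 10·12.2·(1/√348 − 1/√23442) = 10·12.2·(0.047074) = 5.7431 kWh/t
W_actual = 1.24 × 5.7431 = 7.1214 kWh/t
Power = W × throughput = 7.1214 kWh/t × 807.4 t/h = 5749.8 kW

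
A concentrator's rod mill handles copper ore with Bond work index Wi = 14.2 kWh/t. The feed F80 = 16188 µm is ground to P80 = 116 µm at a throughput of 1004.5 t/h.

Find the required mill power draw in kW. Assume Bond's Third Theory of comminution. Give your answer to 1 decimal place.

W = 10·Wi·[P80^(−½) − F80^(−½)]
W = 10·14.2·(1/√116 − 1/√16188) = 10·14.2·(0.084988) = 12.0683 kWh/t
Power = W × throughput = 12.0683 kWh/t × 1004.5 t/h = 12122.6 kW

P = 12122.6 kW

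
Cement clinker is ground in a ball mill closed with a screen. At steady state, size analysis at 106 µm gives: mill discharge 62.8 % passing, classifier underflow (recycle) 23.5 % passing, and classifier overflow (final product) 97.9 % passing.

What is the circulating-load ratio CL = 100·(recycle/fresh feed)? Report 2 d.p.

CL = 89.31 %

Two-product formula at 106 µm:
r = (o − d)/(d − u)
r = (97.9 − 62.8)/(62.8 − 23.5) = 35.1/39.3 = 0.8931
CL = 100·r = 89.31 %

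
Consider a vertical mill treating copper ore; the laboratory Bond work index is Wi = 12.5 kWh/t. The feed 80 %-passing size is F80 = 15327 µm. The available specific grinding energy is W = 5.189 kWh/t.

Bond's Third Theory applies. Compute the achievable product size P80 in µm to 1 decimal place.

P80 = 406.7 µm

Bond:  W = 10 Wi (1/√P − 1/√F)
P80^-0.5 = F80^-0.5 + W/(10 Wi)
  = 5.1890/(10·12.5) + 1/√15327 = 0.041512 + 0.008077 = 0.049589
P80 = (1/0.049589)² = 20.1656² = 406.65 µm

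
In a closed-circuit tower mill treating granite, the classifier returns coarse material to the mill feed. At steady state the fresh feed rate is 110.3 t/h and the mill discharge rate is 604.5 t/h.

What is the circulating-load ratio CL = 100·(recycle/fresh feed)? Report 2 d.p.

M = F + R at steady state, so:
R = M − F = 604.5 − 110.3 = 494.2 t/h
CL = 100·R/F = 100·494.2/110.3 = 448.05 %

CL = 448.05 %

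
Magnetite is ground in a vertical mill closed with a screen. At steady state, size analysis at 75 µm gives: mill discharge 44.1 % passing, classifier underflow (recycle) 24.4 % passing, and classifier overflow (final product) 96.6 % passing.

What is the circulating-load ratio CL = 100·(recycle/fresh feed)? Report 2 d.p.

Mass balance on the −75 µm fraction:
(1+r)·d = r·u + o ⇒ r = (o−d)/(d−u)
r = (96.6 − 44.1)/(44.1 − 24.4) = 52.5/19.7 = 2.6650
CL = 100·r = 266.50 %

CL = 266.50 %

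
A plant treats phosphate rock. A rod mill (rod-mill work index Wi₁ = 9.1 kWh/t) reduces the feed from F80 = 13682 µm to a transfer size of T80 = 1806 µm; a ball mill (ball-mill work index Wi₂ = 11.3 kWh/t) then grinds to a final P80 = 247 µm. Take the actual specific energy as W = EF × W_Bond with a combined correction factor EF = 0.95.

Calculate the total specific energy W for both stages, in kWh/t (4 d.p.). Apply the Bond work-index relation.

W = 10·Wi·[P80^(−½) − F80^(−½)]
Stage 1 (13682→1806 µm, Wi₁=9.1): W₁ = 10·9.1·(0.023531 − 0.008549) = 1.3633 kWh/t
Stage 2 (1806→247 µm, Wi₂=11.3): W₂ = 10·11.3·(0.063628 − 0.023531) = 4.5310 kWh/t
W = W₁ + W₂ = 1.3633 + 4.5310 = 5.8944 kWh/t
Corrected W = EF·W_Bond = 0.95·5.8944 = 5.5996 kWh/t

W = 5.5996 kWh/t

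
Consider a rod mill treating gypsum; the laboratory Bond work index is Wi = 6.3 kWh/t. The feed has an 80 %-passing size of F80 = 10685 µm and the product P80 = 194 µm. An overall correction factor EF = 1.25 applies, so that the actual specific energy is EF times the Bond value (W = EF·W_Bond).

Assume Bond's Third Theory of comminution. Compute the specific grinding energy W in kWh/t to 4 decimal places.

W = 10 Wi (P80^-0.5 − F80^-0.5)
1/√194 = 0.071796;  1/√10685 = 0.009674
W = 10·6.3·(0.071796 − 0.009674) = 3.9137 kWh/t
Corrected W = EF·W_Bond = 1.25·3.9137 = 4.8921 kWh/t

W = 4.8921 kWh/t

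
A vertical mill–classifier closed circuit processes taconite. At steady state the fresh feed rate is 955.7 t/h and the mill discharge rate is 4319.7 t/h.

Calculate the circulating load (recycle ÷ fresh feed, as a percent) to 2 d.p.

M = F + R at steady state, so:
R = M − F = 4319.7 − 955.7 = 3364.0 t/h
CL = 100·R/F = 100·3364.0/955.7 = 351.99 %

CL = 351.99 %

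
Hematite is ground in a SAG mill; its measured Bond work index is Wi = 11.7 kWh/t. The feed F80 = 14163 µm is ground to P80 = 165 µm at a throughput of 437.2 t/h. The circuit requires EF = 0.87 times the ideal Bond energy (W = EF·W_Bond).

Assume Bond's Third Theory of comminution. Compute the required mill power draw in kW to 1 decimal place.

W = 10·Wi·[P80^(−½) − F80^(−½)]
W = 10·11.7·(1/√165 − 1/√14163) = 10·11.7·(0.069447) = 8.1253 kWh/t
Corrected W = EF·W_Bond = 0.87·8.1253 = 7.0690 kWh/t
P = W·T = 7.0690·437.2 = 3090.6 kW

P = 3090.6 kW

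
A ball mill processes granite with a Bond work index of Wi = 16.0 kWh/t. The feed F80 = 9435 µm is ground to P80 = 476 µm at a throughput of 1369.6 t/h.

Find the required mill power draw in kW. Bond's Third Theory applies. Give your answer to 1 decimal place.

W = 10·Wi·(P80^(-½) − F80^(-½))
W = 10·16.0·(1/√476 − 1/√9435) = 10·16.0·(0.035540) = 5.6864 kWh/t
P_mill = W·ṁ = 5.6864·1369.6 = 7788.1 kW

P = 7788.1 kW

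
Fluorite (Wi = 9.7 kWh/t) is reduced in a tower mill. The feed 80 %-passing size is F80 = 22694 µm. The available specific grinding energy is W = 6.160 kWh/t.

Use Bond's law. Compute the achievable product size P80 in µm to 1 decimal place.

P80 = 203.2 µm

W = 10 Wi (P80^-0.5 − F80^-0.5)
1/√P80 = 1/√F80 + W/(10·Wi)
  = 6.1600/(10·9.7) + 1/√22694 = 0.063505 + 0.006638 = 0.070143
P80 = (1/0.070143)² = 14.2565² = 203.25 µm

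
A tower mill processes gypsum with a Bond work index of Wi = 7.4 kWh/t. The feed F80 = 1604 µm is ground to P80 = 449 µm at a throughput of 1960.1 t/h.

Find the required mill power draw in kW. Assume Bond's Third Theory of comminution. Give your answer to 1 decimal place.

P = 3223.5 kW

W = 10 Wi (P80^-0.5 − F80^-0.5)
W = 10·7.4·(1/√449 − 1/√1604) = 10·7.4·(0.022224) = 1.6446 kWh/t
P_mill = W·ṁ = 1.6446·1960.1 = 3223.5 kW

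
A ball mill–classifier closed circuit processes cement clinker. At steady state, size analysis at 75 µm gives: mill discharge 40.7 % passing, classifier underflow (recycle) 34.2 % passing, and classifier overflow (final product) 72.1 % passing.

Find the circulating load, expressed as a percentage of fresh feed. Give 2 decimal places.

CL = 483.08 %

Classifier node, passing 75 µm:
(1+r)d = ru + o → r = (o−d)/(d−u)
r = (72.1 − 40.7)/(40.7 − 34.2) = 31.4/6.5 = 4.8308
CL = 100·r = 483.08 %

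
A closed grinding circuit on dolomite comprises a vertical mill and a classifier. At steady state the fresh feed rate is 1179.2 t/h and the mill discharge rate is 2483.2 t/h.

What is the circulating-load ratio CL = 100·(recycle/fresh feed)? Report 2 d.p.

Steady state: M = F + R.
R = M − F = 2483.2 − 1179.2 = 1304.0 t/h
CL = 100·R/F = 100·1304.0/1179.2 = 110.58 %

CL = 110.58 %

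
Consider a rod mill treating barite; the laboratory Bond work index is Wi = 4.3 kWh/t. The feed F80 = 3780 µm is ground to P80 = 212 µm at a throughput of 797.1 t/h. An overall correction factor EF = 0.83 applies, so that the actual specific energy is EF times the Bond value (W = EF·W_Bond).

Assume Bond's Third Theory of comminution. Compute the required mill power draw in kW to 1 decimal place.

P = 1491.1 kW

W_Bond = 10·Wi·(1/√P₈₀ − 1/√F₈₀)
W = 10·4.3·(1/√212 − 1/√3780) = 10·4.3·(0.052415) = 2.2539 kWh/t
With EF = 0.83: W = 2.2539·0.83 = 1.8707 kWh/t
P = W·T = 1.8707·797.1 = 1491.1 kW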